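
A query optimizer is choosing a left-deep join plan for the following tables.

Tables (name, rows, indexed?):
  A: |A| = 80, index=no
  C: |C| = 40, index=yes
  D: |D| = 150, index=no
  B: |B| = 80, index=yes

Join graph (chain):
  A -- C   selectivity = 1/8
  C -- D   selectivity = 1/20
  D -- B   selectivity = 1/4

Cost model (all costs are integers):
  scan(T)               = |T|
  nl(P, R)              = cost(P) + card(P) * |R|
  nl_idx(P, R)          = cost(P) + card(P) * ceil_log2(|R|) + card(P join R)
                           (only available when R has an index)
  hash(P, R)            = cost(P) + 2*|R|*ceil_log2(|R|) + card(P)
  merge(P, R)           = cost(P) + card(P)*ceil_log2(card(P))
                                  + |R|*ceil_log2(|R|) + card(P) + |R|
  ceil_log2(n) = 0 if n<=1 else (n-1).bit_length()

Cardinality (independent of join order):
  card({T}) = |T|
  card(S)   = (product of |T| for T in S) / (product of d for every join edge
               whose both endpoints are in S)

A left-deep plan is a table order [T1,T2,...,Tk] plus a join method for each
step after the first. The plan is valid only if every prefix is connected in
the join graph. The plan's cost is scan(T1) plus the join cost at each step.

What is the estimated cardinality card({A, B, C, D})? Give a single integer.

Tables in S: A(80), B(80), C(40), D(150)
Edges inside S: A-C(d=8), C-D(d=20), D-B(d=4)
numerator = 80 * 80 * 40 * 150 = 38400000
denominator = 8 * 20 * 4 = 640
card(S) = 38400000 / 640 = 60000

60000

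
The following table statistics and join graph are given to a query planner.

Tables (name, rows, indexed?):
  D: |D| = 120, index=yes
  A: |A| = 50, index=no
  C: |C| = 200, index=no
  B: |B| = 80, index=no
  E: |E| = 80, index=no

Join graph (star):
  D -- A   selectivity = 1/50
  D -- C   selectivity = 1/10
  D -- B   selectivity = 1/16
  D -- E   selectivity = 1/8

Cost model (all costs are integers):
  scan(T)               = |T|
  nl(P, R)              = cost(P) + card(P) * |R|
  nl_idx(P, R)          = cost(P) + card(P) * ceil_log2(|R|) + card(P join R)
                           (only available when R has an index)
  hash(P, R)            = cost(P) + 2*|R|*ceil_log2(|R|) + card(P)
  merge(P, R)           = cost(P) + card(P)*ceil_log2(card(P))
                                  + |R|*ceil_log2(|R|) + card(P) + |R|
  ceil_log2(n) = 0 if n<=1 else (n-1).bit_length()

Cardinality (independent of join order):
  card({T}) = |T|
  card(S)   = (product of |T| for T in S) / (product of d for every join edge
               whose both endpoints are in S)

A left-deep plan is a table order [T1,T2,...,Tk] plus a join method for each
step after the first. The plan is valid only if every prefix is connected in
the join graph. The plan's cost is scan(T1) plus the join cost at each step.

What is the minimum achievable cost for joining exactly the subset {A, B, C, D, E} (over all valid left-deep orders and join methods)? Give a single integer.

12680

Selinger DP over subsets of {A,B,C,D,E}:
  {D}: scan cost=120, card=120
  {A}: scan cost=50, card=50
  {C}: scan cost=200, card=200
  {B}: scan cost=80, card=80
  {E}: scan cost=80, card=80
  {AD}: card=120; try (D,nl_idx)→520, (A,hash)→840, (D,merge)→1360, (A,merge)→1430, (D,hash)→1780, (D,nl)→6050 …(+1); best=520 via (D,nl_idx)
  {CD}: card=2400; try (D,hash)→2080, (C,merge)→2880, (D,merge)→2960, (C,hash)→3440, (D,nl_idx)→4000, (C,nl)→24120 …(+1); best=2080 via (D,hash)
  {BD}: card=600; try (D,nl_idx)→1240, (B,hash)→1360, (D,merge)→1680, (B,merge)→1720, (D,hash)→1840, (D,nl)→9680 …(+1); best=1240 via (D,nl_idx)
  {DE}: card=1200; try (E,hash)→1360, (D,merge)→1680, (E,merge)→1720, (D,hash)→1840, (D,nl_idx)→1840, (D,nl)→9680 …(+1); best=1360 via (E,hash)
  {ACD}: card=2400; try (C,merge)→3280, (C,hash)→3840, (A,hash)→5080, (C,nl)→24520, (A,merge)→33630, (A,nl)→122080; best=3280 via (C,merge)
  {ABD}: card=600; try (B,hash)→1760, (B,merge)→2120, (A,hash)→2440, (A,merge)→8190, (B,nl)→10120, (A,nl)→31240; best=1760 via (B,hash)
  {ADE}: card=1200; try (E,hash)→1760, (E,merge)→2120, (A,hash)→3160, (E,nl)→10120, (A,merge)→16110, (A,nl)→61360; best=1760 via (E,hash)
  {BCD}: card=12000; try (C,hash)→5040, (B,hash)→5600, (C,merge)→9640, (B,merge)→33920, (C,nl)→121240, (B,nl)→194080; best=5040 via (C,hash)
  {CDE}: card=24000; try (E,hash)→5600, (C,hash)→5760, (C,merge)→17560, (E,merge)→33920, (E,nl)→194080, (C,nl)→241360; best=5600 via (E,hash)
  {BDE}: card=6000; try (E,hash)→2960, (B,hash)→3680, (E,merge)→8480, (B,merge)→16400, (E,nl)→49240, (B,nl)→97360; best=2960 via (E,hash)
  {ABCD}: card=12000; try (C,hash)→5560, (B,hash)→6800, (C,merge)→10160, (A,hash)→17640, (B,merge)→35120, (C,nl)→121760 …(+3); best=5560 via (C,hash)
  {ACDE}: card=24000; try (C,hash)→6160, (E,hash)→6800, (C,merge)→17960, (A,hash)→30200, (E,merge)→35120, (E,nl)→195280 …(+3); best=6160 via (C,hash)
  {ABDE}: card=6000; try (E,hash)→3480, (B,hash)→4080, (E,merge)→9000, (A,hash)→9560, (B,merge)→16800, (E,nl)→49760 …(+3); best=3480 via (E,hash)
  {BCDE}: card=120000; try (C,hash)→12160, (E,hash)→18160, (B,hash)→30720, (C,merge)→88760, (E,merge)→185680, (B,merge)→390240 …(+3); best=12160 via (C,hash)
  {ABCDE}: card=120000; try (C,hash)→12680, (E,hash)→18680, (B,hash)→31280, (C,merge)→89280, (A,hash)→132760, (E,merge)→186200 …(+6); best=12680 via (C,hash)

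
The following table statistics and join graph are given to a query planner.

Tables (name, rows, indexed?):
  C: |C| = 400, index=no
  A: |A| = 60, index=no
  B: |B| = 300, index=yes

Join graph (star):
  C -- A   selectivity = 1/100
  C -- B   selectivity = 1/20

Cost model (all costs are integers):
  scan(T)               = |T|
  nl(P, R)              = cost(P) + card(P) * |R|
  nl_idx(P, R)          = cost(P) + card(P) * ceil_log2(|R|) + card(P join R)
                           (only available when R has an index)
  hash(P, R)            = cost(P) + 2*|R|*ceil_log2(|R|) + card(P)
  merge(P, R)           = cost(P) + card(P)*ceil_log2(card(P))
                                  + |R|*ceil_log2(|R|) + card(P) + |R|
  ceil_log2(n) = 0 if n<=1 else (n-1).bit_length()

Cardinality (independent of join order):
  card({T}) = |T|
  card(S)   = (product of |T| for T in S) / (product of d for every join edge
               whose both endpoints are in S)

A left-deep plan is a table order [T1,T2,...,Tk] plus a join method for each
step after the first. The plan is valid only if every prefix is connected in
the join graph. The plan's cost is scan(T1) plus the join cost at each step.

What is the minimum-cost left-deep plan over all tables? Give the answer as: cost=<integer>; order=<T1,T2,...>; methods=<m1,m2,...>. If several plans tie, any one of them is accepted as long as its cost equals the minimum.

Selinger DP (subsets sized 1..n):
  {C}: scan cost=400, card=400
  {A}: scan cost=60, card=60
  {B}: scan cost=300, card=300
  {AC}: card=240; try (A,hash)→1520, (C,merge)→4480, (A,merge)→4820, (C,hash)→7320, (C,nl)→24060, (A,nl)→24400; best=1520 via (A,hash)
  {BC}: card=6000; try (B,hash)→6200, (C,merge)→7300, (B,merge)→7400, (C,hash)→7800, (B,nl_idx)→10000, (C,nl)→120300 …(+1); best=6200 via (B,hash)
  {ABC}: card=3600; try (B,merge)→6680, (B,hash)→7160, (B,nl_idx)→7280, (A,hash)→12920, (B,nl)→73520, (A,merge)→90620 …(+1); best=6680 via (B,merge)

cost=6680; order=C,A,B; methods=hash,merge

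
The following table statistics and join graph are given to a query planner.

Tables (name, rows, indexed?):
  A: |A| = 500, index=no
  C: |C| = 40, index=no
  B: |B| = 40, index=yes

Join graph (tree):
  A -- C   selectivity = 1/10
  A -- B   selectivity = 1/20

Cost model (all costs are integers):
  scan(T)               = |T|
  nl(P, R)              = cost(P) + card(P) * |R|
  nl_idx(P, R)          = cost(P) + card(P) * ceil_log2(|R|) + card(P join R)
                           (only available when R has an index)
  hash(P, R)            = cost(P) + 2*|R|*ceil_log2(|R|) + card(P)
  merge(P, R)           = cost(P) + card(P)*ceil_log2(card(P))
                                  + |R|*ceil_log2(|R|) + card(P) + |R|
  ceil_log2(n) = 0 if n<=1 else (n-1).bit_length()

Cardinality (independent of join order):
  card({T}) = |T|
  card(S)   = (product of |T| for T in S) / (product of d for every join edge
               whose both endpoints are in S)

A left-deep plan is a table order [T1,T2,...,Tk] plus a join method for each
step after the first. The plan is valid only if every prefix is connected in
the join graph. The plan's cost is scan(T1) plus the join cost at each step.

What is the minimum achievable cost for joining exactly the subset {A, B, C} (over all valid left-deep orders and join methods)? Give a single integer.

Selinger DP over subsets of {A,B,C}:
  {A}: scan cost=500, card=500
  {C}: scan cost=40, card=40
  {B}: scan cost=40, card=40
  {AC}: card=2000; try (C,hash)→1480, (A,merge)→5320, (C,merge)→5780, (A,hash)→9080, (A,nl)→20040, (C,nl)→20500; best=1480 via (C,hash)
  {AB}: card=1000; try (B,hash)→1480, (B,nl_idx)→4500, (A,merge)→5320, (B,merge)→5780, (A,hash)→9080, (A,nl)→20040 …(+1); best=1480 via (B,hash)
  {ABC}: card=4000; try (C,hash)→2960, (B,hash)→3960, (C,merge)→12760, (B,nl_idx)→17480, (B,merge)→25760, (C,nl)→41480 …(+1); best=2960 via (C,hash)

2960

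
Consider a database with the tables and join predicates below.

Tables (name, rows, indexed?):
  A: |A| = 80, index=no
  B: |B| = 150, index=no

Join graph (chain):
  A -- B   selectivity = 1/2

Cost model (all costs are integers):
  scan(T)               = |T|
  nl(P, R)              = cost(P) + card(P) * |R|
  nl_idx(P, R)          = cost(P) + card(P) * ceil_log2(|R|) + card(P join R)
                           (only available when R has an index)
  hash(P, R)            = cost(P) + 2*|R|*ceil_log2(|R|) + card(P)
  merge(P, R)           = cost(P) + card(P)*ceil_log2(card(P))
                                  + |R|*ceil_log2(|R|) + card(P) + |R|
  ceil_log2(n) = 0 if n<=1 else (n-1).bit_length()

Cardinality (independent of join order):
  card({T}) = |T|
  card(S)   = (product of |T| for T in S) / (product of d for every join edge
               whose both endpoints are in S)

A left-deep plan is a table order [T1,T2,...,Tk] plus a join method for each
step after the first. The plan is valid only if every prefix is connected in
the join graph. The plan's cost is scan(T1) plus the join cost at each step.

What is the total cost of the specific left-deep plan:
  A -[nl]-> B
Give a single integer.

step 1: scan A: cost=80, card=80
step 2: join B via nl
    card(P join B) = 80*150/(2) = 6000
    cost = 80 + 80*150 = 12080

12080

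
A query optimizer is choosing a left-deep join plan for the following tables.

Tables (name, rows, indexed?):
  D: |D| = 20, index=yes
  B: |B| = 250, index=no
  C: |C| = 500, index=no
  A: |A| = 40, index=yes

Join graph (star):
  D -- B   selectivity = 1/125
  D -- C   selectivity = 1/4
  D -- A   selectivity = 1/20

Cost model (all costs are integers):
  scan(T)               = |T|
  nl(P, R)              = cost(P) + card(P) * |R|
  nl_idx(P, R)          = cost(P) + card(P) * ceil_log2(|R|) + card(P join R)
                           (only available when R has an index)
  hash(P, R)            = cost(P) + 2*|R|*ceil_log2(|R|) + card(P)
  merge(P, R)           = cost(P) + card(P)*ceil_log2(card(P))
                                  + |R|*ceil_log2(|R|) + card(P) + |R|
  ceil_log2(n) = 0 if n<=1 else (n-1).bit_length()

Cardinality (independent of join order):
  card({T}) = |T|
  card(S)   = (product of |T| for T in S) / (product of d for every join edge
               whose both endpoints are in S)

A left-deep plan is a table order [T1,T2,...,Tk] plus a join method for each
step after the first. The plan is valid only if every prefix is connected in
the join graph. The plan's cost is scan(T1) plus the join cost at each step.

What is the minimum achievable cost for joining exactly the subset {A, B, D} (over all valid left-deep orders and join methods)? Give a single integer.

Selinger DP over subsets of {A,B,D}:
  {D}: scan cost=20, card=20
  {B}: scan cost=250, card=250
  {A}: scan cost=40, card=40
  {BD}: card=40; try (D,hash)→700, (D,nl_idx)→1540, (B,merge)→2390, (D,merge)→2620, (B,hash)→4040, (B,nl)→5020 …(+1); best=700 via (D,hash)
  {AD}: card=40; try (A,nl_idx)→180, (D,hash)→280, (D,nl_idx)→280, (A,merge)→420, (D,merge)→440, (A,hash)→520 …(+2); best=180 via (A,nl_idx)
  {ABD}: card=80; try (A,nl_idx)→1020, (A,hash)→1220, (A,merge)→1260, (A,nl)→2300, (B,merge)→2710, (B,hash)→4220 …(+1); best=1020 via (A,nl_idx)

1020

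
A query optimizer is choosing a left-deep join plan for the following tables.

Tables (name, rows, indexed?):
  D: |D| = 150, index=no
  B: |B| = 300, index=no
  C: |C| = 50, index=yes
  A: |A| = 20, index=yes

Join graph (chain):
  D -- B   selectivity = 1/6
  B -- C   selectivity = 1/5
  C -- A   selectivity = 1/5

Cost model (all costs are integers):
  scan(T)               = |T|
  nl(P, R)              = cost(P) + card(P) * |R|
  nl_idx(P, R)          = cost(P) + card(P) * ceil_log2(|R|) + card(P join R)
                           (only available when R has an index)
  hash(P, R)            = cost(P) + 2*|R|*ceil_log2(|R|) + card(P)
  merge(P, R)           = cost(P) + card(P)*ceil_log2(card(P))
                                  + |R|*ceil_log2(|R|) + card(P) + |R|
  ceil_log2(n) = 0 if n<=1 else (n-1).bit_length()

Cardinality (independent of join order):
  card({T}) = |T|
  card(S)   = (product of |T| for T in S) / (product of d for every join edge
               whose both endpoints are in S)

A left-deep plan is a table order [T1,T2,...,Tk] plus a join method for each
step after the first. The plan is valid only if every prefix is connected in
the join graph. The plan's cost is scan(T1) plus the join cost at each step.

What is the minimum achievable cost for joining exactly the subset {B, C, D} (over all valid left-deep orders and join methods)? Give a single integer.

6600

Selinger DP over subsets of {B,C,D}:
  {D}: scan cost=150, card=150
  {B}: scan cost=300, card=300
  {C}: scan cost=50, card=50
  {BD}: card=7500; try (D,hash)→3000, (B,merge)→4500, (D,merge)→4650, (B,hash)→5700, (B,nl)→45150, (D,nl)→45300; best=3000 via (D,hash)
  {BC}: card=3000; try (C,hash)→1200, (B,merge)→3400, (C,merge)→3650, (C,nl_idx)→5100, (B,hash)→5500, (B,nl)→15050 …(+1); best=1200 via (C,hash)
  {BCD}: card=75000; try (D,hash)→6600, (C,hash)→11100, (D,merge)→41550, (C,merge)→108350, (C,nl_idx)→123000, (C,nl)→378000 …(+1); best=6600 via (D,hash)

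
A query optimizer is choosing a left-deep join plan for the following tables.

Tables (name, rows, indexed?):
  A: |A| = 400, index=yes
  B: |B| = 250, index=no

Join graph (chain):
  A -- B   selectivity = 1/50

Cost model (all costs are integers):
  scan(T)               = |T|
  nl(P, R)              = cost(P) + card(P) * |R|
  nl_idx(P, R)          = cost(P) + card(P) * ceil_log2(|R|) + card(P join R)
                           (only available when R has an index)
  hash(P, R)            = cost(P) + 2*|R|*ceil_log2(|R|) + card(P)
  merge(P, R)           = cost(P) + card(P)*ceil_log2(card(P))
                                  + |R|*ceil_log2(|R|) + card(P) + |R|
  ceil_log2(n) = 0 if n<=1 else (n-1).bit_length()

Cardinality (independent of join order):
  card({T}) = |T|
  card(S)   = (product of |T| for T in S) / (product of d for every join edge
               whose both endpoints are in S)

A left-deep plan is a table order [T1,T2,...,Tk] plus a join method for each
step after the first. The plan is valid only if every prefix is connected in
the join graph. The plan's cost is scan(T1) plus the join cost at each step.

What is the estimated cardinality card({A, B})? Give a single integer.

2000

Tables in S: A(400), B(250)
Edges inside S: A-B(d=50)
numerator = 400 * 250 = 100000
denominator = 50 = 50
card(S) = 100000 / 50 = 2000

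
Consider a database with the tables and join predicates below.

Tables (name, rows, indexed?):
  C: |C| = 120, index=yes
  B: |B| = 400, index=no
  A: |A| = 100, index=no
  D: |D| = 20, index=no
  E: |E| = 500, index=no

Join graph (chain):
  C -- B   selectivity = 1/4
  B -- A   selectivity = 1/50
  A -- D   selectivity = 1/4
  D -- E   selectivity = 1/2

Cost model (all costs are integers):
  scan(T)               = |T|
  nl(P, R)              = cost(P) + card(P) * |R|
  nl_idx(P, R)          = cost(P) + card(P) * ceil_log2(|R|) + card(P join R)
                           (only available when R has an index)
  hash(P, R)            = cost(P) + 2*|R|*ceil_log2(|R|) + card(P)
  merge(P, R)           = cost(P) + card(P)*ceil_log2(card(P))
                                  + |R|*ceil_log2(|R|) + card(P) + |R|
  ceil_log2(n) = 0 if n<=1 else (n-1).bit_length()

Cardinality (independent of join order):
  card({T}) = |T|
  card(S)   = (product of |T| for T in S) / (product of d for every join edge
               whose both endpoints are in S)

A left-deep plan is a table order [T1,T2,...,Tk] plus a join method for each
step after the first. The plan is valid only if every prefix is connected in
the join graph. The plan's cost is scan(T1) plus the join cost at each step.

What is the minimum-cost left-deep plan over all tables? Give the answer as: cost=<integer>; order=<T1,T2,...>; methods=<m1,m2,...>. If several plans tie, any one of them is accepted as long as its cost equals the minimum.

Selinger DP (subsets sized 1..n):
  {C}: scan cost=120, card=120
  {B}: scan cost=400, card=400
  {A}: scan cost=100, card=100
  {D}: scan cost=20, card=20
  {E}: scan cost=500, card=500
  {BC}: card=12000; try (C,hash)→2480, (B,merge)→5080, (C,merge)→5360, (B,hash)→7440, (C,nl_idx)→15200, (B,nl)→48120 …(+1); best=2480 via (C,hash)
  {AB}: card=800; try (A,hash)→2200, (B,merge)→4900, (A,merge)→5200, (B,hash)→7400, (B,nl)→40100, (A,nl)→40400; best=2200 via (A,hash)
  {AD}: card=500; try (D,hash)→400, (A,merge)→940, (D,merge)→1020, (A,hash)→1440, (A,nl)→2020, (D,nl)→2100; best=400 via (D,hash)
  {DE}: card=5000; try (D,hash)→1200, (E,merge)→5140, (D,merge)→5620, (E,hash)→9040, (E,nl)→10020, (D,nl)→10500; best=1200 via (D,hash)
  {ABC}: card=24000; try (C,hash)→4680, (C,merge)→11960, (A,hash)→15880, (C,nl_idx)→31800, (C,nl)→98200, (A,merge)→183280 …(+1); best=4680 via (C,hash)
  {ABD}: card=4000; try (D,hash)→3200, (B,hash)→8100, (B,merge)→9400, (D,merge)→11120, (D,nl)→18200, (B,nl)→200400; best=3200 via (D,hash)
  {ADE}: card=125000; try (A,hash)→7600, (E,hash)→9900, (E,merge)→10400, (A,merge)→72000, (E,nl)→250400, (A,nl)→501200; best=7600 via (A,hash)
  {ABCD}: card=120000; try (C,hash)→8880, (D,hash)→28880, (C,merge)→56160, (C,nl_idx)→151200, (D,merge)→388800, (C,nl)→483200 …(+1); best=8880 via (C,hash)
  {ABDE}: card=1000000; try (E,hash)→16200, (E,merge)→60200, (B,hash)→139800, (E,nl)→2003200, (B,merge)→2261600, (B,nl)→50007600; best=16200 via (E,hash)
  {ABCDE}: card=30000000; try (E,hash)→137880, (C,hash)→1017880, (E,merge)→2173880, (C,merge)→21017160, (C,nl_idx)→37016200, (E,nl)→60008880 …(+1); best=137880 via (E,hash)

cost=137880; order=B,A,D,C,E; methods=hash,hash,hash,hash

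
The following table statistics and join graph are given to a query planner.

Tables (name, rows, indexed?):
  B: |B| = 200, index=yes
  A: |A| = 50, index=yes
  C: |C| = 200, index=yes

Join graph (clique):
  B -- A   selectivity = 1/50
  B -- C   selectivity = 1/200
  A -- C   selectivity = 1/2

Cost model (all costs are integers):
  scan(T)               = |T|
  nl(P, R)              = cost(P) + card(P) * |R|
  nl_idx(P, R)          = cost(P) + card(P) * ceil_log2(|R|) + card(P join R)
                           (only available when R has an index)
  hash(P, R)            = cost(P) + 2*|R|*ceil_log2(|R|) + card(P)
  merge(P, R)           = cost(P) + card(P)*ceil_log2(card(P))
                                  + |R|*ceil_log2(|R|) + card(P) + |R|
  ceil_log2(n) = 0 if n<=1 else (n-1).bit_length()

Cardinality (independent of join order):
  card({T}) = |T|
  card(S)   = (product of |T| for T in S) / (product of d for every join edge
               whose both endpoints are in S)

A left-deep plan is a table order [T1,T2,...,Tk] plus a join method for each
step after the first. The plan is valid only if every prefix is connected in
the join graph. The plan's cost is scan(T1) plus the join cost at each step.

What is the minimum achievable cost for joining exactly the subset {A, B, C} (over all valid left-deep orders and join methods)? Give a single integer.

2350

Selinger DP over subsets of {A,B,C}:
  {B}: scan cost=200, card=200
  {A}: scan cost=50, card=50
  {C}: scan cost=200, card=200
  {AB}: card=200; try (B,nl_idx)→650, (A,hash)→1000, (A,nl_idx)→1600, (B,merge)→2200, (A,merge)→2350, (B,hash)→3300 …(+2); best=650 via (B,nl_idx)
  {BC}: card=200; try (C,nl_idx)→2000, (B,nl_idx)→2000, (C,hash)→3600, (B,hash)→3600, (C,merge)→3800, (B,merge)→3800 …(+2); best=2000 via (C,nl_idx)
  {AC}: card=5000; try (A,hash)→1000, (C,merge)→2200, (A,merge)→2350, (C,hash)→3300, (C,nl_idx)→5450, (A,nl_idx)→6400 …(+2); best=1000 via (A,hash)
  {ABC}: card=100; try (C,nl_idx)→2350, (A,hash)→2800, (A,nl_idx)→3300, (C,hash)→4050, (A,merge)→4150, (C,merge)→4250 …(+6); best=2350 via (C,nl_idx)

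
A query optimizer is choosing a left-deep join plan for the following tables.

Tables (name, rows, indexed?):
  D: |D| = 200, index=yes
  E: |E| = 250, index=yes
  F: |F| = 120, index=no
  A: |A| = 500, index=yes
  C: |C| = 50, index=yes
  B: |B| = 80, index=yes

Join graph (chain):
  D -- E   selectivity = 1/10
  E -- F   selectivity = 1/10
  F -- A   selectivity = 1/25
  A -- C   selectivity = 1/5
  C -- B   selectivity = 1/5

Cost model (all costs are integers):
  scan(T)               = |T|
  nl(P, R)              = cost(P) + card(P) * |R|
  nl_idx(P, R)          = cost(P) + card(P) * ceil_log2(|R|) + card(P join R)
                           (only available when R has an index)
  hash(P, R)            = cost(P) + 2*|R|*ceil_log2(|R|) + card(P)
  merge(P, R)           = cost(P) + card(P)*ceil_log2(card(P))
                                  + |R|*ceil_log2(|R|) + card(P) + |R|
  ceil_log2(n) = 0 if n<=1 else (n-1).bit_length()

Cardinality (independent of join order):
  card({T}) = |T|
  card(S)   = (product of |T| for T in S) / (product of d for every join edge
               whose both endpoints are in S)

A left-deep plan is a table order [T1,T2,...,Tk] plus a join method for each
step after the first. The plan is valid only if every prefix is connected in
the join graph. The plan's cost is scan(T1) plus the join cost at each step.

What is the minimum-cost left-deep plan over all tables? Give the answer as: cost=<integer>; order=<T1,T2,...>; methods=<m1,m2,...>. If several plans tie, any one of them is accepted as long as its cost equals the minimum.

cost=10022000; order=A,F,C,B,E,D; methods=hash,hash,hash,hash,hash

Selinger DP (subsets sized 1..n):
  {D}: scan cost=200, card=200
  {E}: scan cost=250, card=250
  {F}: scan cost=120, card=120
  {A}: scan cost=500, card=500
  {C}: scan cost=50, card=50
  {B}: scan cost=80, card=80
  {DE}: card=5000; try (D,hash)→3700, (E,merge)→4250, (D,merge)→4300, (E,hash)→4400, (E,nl_idx)→6800, (D,nl_idx)→7250 …(+2); best=3700 via (D,hash)
  {EF}: card=3000; try (F,hash)→2180, (E,merge)→3330, (F,merge)→3460, (E,nl_idx)→4080, (E,hash)→4240, (E,nl)→30120 …(+1); best=2180 via (F,hash)
  {AF}: card=2400; try (F,hash)→2680, (A,nl_idx)→3600, (A,merge)→6080, (F,merge)→6460, (A,hash)→9240, (A,nl)→60120 …(+1); best=2680 via (F,hash)
  {AC}: card=5000; try (C,hash)→1600, (A,merge)→5400, (A,nl_idx)→5500, (C,merge)→5850, (C,nl_idx)→8500, (A,hash)→9100 …(+2); best=1600 via (C,hash)
  {BC}: card=800; try (C,hash)→760, (B,merge)→1040, (C,merge)→1070, (B,nl_idx)→1200, (B,hash)→1220, (C,nl_idx)→1360 …(+2); best=760 via (C,hash)
  {DEF}: card=60000; try (D,hash)→8380, (F,hash)→10380, (D,merge)→42980, (F,merge)→74660, (D,nl_idx)→86180, (D,nl)→602180 …(+1); best=8380 via (D,hash)
  {AEF}: card=60000; try (E,hash)→9080, (A,hash)→14180, (E,merge)→36130, (A,merge)→46180, (E,nl_idx)→81880, (A,nl_idx)→89180 …(+2); best=9080 via (E,hash)
  {ACF}: card=24000; try (C,hash)→5680, (F,hash)→8280, (C,merge)→34230, (C,nl_idx)→41080, (F,merge)→72560, (C,nl)→122680 …(+1); best=5680 via (C,hash)
  {ABC}: card=80000; try (B,hash)→7720, (A,hash)→10560, (A,merge)→14560, (B,merge)→72240, (A,nl_idx)→87960, (B,nl_idx)→116600 …(+2); best=7720 via (B,hash)
  {ADEF}: card=1200000; try (D,hash)→72280, (A,hash)→77380, (D,merge)→1030880, (A,merge)→1033380, (D,nl_idx)→1689080, (A,nl_idx)→1748380 …(+2); best=72280 via (D,hash)
  {ACEF}: card=600000; try (E,hash)→33680, (C,hash)→69680, (E,merge)→391930, (E,nl_idx)→797680, (C,nl_idx)→969080, (C,merge)→1029430 …(+2); best=33680 via (E,hash)
  {ABCF}: card=384000; try (B,hash)→30800, (F,hash)→89400, (B,merge)→390320, (B,nl_idx)→557680, (F,merge)→1448680, (B,nl)→1925680 …(+1); best=30800 via (B,hash)
  {ACDEF}: card=12000000; try (D,hash)→636880, (C,hash)→1272880, (D,merge)→12635480, (D,nl_idx)→16833680, (C,nl_idx)→19272280, (C,merge)→26472630 …(+2); best=636880 via (D,hash)
  {ABCEF}: card=9600000; try (E,hash)→418800, (B,hash)→634800, (E,merge)→7713050, (B,merge)→12634320, (E,nl_idx)→12702800, (B,nl_idx)→13833680 …(+2); best=418800 via (E,hash)
  {ABCDEF}: card=192000000; try (D,hash)→10022000, (B,hash)→12638000, (D,merge)→240420600, (D,nl_idx)→269218800, (B,nl_idx)→276636880, (B,merge)→300637520 …(+2); best=10022000 via (D,hash)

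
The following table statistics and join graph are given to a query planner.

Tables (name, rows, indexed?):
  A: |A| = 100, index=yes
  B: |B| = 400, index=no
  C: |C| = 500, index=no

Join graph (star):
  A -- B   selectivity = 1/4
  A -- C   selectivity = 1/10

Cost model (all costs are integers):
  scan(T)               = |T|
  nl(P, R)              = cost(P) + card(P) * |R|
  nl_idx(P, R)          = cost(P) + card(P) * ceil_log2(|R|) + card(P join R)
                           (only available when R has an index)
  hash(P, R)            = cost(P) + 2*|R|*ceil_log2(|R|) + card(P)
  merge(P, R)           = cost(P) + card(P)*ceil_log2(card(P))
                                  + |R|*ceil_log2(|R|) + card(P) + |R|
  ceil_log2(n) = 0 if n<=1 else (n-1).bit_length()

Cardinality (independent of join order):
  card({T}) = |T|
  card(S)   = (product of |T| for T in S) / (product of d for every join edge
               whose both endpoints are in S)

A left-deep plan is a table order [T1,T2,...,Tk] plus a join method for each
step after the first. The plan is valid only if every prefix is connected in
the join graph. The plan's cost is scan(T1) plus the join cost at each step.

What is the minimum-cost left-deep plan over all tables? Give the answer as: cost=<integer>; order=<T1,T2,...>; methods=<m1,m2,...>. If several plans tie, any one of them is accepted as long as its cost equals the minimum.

Selinger DP (subsets sized 1..n):
  {A}: scan cost=100, card=100
  {B}: scan cost=400, card=400
  {C}: scan cost=500, card=500
  {AB}: card=10000; try (A,hash)→2200, (B,merge)→4900, (A,merge)→5200, (B,hash)→7400, (A,nl_idx)→13200, (B,nl)→40100 …(+1); best=2200 via (A,hash)
  {AC}: card=5000; try (A,hash)→2400, (C,merge)→5900, (A,merge)→6300, (A,nl_idx)→9000, (C,hash)→9200, (C,nl)→50100 …(+1); best=2400 via (A,hash)
  {ABC}: card=500000; try (B,hash)→14600, (C,hash)→21200, (B,merge)→76400, (C,merge)→157200, (B,nl)→2002400, (C,nl)→5002200; best=14600 via (B,hash)

cost=14600; order=C,A,B; methods=hash,hash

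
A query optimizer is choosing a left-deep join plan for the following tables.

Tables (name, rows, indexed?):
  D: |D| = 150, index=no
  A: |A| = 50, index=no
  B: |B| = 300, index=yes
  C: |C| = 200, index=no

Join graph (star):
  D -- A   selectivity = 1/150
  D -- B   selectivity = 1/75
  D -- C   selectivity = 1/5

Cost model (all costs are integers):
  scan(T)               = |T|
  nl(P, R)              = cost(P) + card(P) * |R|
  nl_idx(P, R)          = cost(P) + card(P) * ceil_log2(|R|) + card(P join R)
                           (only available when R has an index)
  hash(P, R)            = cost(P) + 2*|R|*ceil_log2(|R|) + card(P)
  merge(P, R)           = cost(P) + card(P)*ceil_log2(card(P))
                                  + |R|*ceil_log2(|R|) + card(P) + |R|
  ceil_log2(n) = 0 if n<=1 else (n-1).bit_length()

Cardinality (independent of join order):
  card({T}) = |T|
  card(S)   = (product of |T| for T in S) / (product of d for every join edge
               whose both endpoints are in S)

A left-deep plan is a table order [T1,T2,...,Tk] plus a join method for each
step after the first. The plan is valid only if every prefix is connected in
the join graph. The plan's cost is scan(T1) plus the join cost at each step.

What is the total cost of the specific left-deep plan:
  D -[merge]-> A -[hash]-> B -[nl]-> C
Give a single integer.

47300

step 1: scan D: cost=150, card=150
step 2: join A via merge
    card(P join A) = 150*50/(150) = 50
    cost = 150 + 150*8 + 50*6 + 150 + 50 = 1850
step 3: join B via hash
    card(P join B) = 50*300/(75) = 200
    cost = 1850 + 2*300*9 + 50 = 7300
step 4: join C via nl
    card(P join C) = 200*200/(5) = 8000
    cost = 7300 + 200*200 = 47300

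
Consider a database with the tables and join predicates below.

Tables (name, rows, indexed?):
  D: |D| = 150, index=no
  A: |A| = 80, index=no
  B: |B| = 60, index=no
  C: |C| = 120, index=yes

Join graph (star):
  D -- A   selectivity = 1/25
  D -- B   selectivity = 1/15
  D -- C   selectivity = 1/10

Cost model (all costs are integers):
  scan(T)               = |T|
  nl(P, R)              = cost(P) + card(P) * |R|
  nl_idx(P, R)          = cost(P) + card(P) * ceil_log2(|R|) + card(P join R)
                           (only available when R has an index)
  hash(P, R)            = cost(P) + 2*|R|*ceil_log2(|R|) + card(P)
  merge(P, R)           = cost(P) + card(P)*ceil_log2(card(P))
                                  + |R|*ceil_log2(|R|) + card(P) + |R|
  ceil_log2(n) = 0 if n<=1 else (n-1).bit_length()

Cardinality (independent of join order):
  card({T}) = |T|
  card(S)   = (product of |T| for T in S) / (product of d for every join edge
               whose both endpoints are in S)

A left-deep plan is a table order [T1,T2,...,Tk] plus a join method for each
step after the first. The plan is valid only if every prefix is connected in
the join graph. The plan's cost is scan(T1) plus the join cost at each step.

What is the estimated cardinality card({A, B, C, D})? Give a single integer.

23040

Tables in S: A(80), B(60), C(120), D(150)
Edges inside S: D-A(d=25), D-B(d=15), D-C(d=10)
numerator = 80 * 60 * 120 * 150 = 86400000
denominator = 25 * 15 * 10 = 3750
card(S) = 86400000 / 3750 = 23040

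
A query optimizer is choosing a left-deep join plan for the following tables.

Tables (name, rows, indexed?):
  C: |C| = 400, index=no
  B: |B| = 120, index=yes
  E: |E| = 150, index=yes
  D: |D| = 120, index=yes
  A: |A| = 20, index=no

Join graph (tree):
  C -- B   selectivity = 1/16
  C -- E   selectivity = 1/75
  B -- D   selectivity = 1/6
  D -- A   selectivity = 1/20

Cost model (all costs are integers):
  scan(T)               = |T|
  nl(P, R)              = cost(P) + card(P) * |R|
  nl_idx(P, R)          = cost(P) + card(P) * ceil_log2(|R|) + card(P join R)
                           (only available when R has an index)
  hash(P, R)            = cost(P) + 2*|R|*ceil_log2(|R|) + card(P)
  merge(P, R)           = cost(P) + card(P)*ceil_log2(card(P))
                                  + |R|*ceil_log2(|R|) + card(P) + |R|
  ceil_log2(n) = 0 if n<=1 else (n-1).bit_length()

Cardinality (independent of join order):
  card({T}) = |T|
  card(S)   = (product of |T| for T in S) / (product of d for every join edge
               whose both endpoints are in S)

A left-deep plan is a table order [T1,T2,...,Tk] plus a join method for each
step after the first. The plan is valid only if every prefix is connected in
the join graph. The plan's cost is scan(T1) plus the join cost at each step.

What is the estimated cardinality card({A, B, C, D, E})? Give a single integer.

120000

Tables in S: A(20), B(120), C(400), D(120), E(150)
Edges inside S: C-B(d=16), C-E(d=75), B-D(d=6), D-A(d=20)
numerator = 20 * 120 * 400 * 120 * 150 = 17280000000
denominator = 16 * 75 * 6 * 20 = 144000
card(S) = 17280000000 / 144000 = 120000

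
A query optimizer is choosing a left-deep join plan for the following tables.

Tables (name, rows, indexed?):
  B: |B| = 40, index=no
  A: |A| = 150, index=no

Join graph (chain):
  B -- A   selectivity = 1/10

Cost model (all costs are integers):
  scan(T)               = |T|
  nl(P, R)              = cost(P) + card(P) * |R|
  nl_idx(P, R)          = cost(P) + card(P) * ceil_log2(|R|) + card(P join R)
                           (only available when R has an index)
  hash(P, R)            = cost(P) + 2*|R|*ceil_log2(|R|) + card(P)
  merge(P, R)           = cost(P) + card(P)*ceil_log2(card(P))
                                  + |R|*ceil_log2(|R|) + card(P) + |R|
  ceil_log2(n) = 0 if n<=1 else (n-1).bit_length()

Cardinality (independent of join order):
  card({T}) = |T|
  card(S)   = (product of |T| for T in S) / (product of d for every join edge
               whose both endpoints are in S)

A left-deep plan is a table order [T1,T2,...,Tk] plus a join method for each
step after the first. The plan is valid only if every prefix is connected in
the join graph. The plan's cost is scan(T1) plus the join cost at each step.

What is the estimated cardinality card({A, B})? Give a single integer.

Tables in S: A(150), B(40)
Edges inside S: B-A(d=10)
numerator = 150 * 40 = 6000
denominator = 10 = 10
card(S) = 6000 / 10 = 600

600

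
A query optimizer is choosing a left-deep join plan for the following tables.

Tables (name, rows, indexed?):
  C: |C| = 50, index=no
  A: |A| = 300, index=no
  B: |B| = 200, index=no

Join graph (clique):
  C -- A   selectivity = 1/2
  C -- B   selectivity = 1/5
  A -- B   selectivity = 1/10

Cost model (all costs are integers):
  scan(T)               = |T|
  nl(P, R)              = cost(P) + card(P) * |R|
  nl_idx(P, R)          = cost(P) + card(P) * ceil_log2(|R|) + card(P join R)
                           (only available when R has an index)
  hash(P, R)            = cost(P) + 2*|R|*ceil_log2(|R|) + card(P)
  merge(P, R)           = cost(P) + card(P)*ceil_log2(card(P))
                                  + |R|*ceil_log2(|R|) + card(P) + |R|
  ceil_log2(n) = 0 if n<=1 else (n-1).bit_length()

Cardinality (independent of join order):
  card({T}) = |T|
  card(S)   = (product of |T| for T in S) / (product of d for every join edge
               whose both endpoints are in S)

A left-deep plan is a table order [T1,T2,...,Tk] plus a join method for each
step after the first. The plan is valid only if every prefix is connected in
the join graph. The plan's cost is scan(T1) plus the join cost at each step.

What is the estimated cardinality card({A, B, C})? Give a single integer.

30000

Tables in S: A(300), B(200), C(50)
Edges inside S: C-A(d=2), C-B(d=5), A-B(d=10)
numerator = 300 * 200 * 50 = 3000000
denominator = 2 * 5 * 10 = 100
card(S) = 3000000 / 100 = 30000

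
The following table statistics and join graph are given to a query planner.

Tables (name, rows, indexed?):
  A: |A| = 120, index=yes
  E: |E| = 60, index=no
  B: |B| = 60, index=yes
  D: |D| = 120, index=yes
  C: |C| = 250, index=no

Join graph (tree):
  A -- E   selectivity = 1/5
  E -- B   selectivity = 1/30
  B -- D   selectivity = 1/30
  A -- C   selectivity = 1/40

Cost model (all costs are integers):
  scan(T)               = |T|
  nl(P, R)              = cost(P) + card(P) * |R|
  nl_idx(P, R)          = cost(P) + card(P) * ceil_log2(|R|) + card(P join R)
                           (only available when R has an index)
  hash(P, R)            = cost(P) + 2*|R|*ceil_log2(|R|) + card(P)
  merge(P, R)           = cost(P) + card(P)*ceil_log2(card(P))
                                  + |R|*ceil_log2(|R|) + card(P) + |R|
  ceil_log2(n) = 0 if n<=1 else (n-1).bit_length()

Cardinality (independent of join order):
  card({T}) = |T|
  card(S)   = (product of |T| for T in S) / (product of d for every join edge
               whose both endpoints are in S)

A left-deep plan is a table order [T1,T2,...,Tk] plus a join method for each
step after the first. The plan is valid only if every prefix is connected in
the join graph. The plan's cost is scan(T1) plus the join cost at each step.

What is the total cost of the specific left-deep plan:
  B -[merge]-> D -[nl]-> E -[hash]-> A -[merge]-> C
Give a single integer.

step 1: scan B: cost=60, card=60
step 2: join D via merge
    card(P join D) = 60*120/(30) = 240
    cost = 60 + 60*6 + 120*7 + 60 + 120 = 1440
step 3: join E via nl
    card(P join E) = 240*60/(30) = 480
    cost = 1440 + 240*60 = 15840
step 4: join A via hash
    card(P join A) = 480*120/(5) = 11520
    cost = 15840 + 2*120*7 + 480 = 18000
step 5: join C via merge
    card(P join C) = 11520*250/(40) = 72000
    cost = 18000 + 11520*14 + 250*8 + 11520 + 250 = 193050

193050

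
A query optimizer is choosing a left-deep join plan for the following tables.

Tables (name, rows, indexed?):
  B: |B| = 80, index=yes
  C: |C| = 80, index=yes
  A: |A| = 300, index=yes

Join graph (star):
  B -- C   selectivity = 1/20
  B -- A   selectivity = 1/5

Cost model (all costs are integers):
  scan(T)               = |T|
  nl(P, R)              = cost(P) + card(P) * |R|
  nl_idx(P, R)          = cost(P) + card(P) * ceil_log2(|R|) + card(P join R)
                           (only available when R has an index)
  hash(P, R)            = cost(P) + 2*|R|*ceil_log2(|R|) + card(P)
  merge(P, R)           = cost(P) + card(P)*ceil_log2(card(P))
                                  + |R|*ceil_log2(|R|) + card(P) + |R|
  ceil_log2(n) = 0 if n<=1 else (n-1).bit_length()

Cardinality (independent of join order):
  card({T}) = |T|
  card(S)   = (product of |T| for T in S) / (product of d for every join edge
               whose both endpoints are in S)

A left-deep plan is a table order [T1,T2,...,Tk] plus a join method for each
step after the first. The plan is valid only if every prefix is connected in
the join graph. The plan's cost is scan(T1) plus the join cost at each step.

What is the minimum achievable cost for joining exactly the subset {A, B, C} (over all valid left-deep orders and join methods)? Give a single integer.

Selinger DP over subsets of {A,B,C}:
  {B}: scan cost=80, card=80
  {C}: scan cost=80, card=80
  {A}: scan cost=300, card=300
  {BC}: card=320; try (C,nl_idx)→960, (B,nl_idx)→960, (C,hash)→1280, (B,hash)→1280, (C,merge)→1360, (B,merge)→1360 …(+2); best=960 via (C,nl_idx)
  {AB}: card=4800; try (B,hash)→1720, (A,merge)→3720, (B,merge)→3940, (A,hash)→5560, (A,nl_idx)→5600, (B,nl_idx)→7200 …(+2); best=1720 via (B,hash)
  {ABC}: card=19200; try (A,hash)→6680, (A,merge)→7160, (C,hash)→7640, (A,nl_idx)→23040, (C,nl_idx)→54520, (C,merge)→69560 …(+2); best=6680 via (A,hash)

6680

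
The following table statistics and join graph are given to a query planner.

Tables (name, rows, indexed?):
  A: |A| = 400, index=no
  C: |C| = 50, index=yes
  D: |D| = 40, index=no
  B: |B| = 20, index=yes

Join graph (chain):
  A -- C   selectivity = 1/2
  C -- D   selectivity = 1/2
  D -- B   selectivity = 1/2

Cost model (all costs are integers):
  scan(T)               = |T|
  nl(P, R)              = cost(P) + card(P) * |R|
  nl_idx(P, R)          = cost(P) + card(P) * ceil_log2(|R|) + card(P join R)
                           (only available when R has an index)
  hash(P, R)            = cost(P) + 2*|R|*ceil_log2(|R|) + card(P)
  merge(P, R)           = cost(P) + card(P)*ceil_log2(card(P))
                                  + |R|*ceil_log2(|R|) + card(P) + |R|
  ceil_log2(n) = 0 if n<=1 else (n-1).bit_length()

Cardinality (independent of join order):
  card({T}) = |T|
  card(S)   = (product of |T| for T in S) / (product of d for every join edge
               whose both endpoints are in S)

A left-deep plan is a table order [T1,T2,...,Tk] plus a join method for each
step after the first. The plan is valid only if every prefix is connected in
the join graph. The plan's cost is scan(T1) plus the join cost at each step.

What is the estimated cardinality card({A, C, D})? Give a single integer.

Tables in S: A(400), C(50), D(40)
Edges inside S: A-C(d=2), C-D(d=2)
numerator = 400 * 50 * 40 = 800000
denominator = 2 * 2 = 4
card(S) = 800000 / 4 = 200000

200000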